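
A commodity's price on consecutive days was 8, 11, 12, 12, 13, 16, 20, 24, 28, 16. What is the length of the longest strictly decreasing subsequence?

2

Negate each value so 'decreasing' becomes 'increasing', then run patience tails on the negated sequence:
-8 → extends → [-8]
-11 → replaces -8 → [-11]
-12 → replaces -11 → [-12]
-12 → already a tail → [-12]
-13 → replaces -12 → [-13]
-16 → replaces -13 → [-16]
-20 → replaces -16 → [-20]
-24 → replaces -20 → [-24]
-28 → replaces -24 → [-28]
-16 → extends → [-28, -16]
Two tails, so the longest strictly decreasing subsequence of the original has length 2.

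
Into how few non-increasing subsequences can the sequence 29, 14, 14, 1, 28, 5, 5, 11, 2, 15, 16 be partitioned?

Place each on the leftmost legal pile:
29 → new pile 1 (tops now [29])
14 → pile 1 (tops now [14])
14 → pile 1 (tops now [14])
1 → pile 1 (tops now [1])
28 → new pile 2 (tops now [1, 28])
5 → pile 2 (tops now [1, 5])
5 → pile 2 (tops now [1, 5])
11 → new pile 3 (tops now [1, 5, 11])
2 → pile 2 (tops now [1, 2, 11])
15 → new pile 4 (tops now [1, 2, 11, 15])
16 → new pile 5 (tops now [1, 2, 11, 15, 16])
Five piles.

5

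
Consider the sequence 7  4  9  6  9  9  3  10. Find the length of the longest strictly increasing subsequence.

4

Let dp[i] be the length of the longest such subsequence ending at index i:
i:      1  2  3  4  5  6  7  8
a[i]:   7  4  9  6  9  9  3 10
dp:     1  1  2  2  3  3  1  4
Maximum dp value is 4.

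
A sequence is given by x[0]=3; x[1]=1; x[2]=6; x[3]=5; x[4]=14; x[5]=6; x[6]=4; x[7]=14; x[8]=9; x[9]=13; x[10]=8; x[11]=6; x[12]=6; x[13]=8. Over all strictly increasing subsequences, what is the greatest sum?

36

Let S[i] be the best sum of a strictly increasing subsequence ending at i:
i:      0  1  2  3  4  5  6  7  8  9 10 11 12 13
x[i]:   3  1  6  5 14  6  4 14  9 13  8  6  6  8
S:      3  1  9  8 23 14  7 28 23 36 22 14 14 22
Maximum is 36 (e.g. 3 + 5 + 6 + 9 + 13).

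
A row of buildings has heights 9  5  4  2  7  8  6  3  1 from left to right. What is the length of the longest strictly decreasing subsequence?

5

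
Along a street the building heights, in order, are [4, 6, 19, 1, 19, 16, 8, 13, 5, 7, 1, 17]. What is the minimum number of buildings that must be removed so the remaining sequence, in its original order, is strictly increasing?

7

Fewest deletions = n − (longest strictly increasing subsequence).
Patience tails:
4 → extends → [4]
6 → extends → [4, 6]
19 → extends → [4, 6, 19]
1 → replaces 4 → [1, 6, 19]
19 → already a tail → [1, 6, 19]
16 → replaces 19 → [1, 6, 16]
8 → replaces 16 → [1, 6, 8]
13 → extends → [1, 6, 8, 13]
5 → replaces 6 → [1, 5, 8, 13]
7 → replaces 8 → [1, 5, 7, 13]
1 → already a tail → [1, 5, 7, 13]
17 → extends → [1, 5, 7, 13, 17]
Longest strictly increasing subsequence has length 5, so deletions = 12 − 5 = 7.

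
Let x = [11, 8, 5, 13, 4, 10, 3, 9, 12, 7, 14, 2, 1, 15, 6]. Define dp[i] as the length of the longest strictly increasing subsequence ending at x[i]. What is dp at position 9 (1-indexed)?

dp[i] = 1 + max{dp[j] : j<i, x[j]<x[i]} (or 1 if no such j):
i:      1  2  3  4  5  6  7  8  9 10 11 12 13 14 15
x[i]:  11  8  5 13  4 10  3  9 12  7 14  2  1 15  6
dp:     1  1  1  2  1  2  1  2  3  2  4  1  1  5  2
At index 9 the value is 3.

3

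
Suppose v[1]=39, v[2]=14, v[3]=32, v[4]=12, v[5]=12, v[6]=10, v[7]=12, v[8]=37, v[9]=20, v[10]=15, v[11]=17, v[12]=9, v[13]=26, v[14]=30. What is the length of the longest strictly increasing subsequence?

6

Track the smallest tail for each achievable length (strict):
39 → extends → [39]
14 → replaces 39 → [14]
32 → extends → [14, 32]
12 → replaces 14 → [12, 32]
12 → already a tail → [12, 32]
10 → replaces 12 → [10, 32]
12 → replaces 32 → [10, 12]
37 → extends → [10, 12, 37]
20 → replaces 37 → [10, 12, 20]
15 → replaces 20 → [10, 12, 15]
17 → extends → [10, 12, 15, 17]
9 → replaces 10 → [9, 12, 15, 17]
26 → extends → [9, 12, 15, 17, 26]
30 → extends → [9, 12, 15, 17, 26, 30]
Six tails, so the longest strictly increasing subsequence has length 6 (e.g. 10, 12, 15, 17, 26, 30).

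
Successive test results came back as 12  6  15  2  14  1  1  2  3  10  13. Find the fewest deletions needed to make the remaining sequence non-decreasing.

5

Fewest deletions = n − (longest non-decreasing subsequence).
i:      1  2  3  4  5  6  7  8  9 10 11
a[i]:  12  6 15  2 14  1  1  2  3 10 13
dp:     1  1  2  1  2  1  2  3  4  5  6
max dp = 6, so deletions = 11 − 6 = 5.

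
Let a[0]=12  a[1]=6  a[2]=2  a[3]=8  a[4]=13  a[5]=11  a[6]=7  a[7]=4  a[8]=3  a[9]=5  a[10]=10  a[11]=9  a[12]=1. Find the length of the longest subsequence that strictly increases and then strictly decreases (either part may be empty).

inc[i] = longest strictly increasing subsequence ending at i; dec[i] = longest strictly decreasing subsequence starting at i:
i:      0  1  2  3  4  5  6  7  8  9 10 11 12
a[i]:  12  6  2  8 13 11  7  4  3  5 10  9  1
inc:    1  1  1  2  3  3  2  2  2  3  4  4  1
dec:    6  4  2  5  6  5  4  3  2  2  3  2  1
Best peak at i=4 (value 13): inc=3, dec=6, length 3+6−1 = 8.

8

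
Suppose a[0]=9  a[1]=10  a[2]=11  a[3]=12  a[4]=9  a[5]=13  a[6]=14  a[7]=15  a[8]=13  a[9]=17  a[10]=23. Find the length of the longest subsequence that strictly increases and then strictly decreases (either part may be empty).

inc[i] = longest strictly increasing subsequence ending at i; dec[i] = longest strictly decreasing subsequence starting at i:
i:      0  1  2  3  4  5  6  7  8  9 10
a[i]:   9 10 11 12  9 13 14 15 13 17 23
inc:    1  2  3  4  1  5  6  7  5  8  9
dec:    1  2  2  2  1  1  2  2  1  1  1
Best peak at i=10 (value 23): inc=9, dec=1, length 9+1−1 = 9.

9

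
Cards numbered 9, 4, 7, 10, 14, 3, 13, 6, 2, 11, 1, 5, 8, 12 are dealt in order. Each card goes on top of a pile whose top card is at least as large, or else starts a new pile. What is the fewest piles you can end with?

5

The minimum number of non-increasing subsequences covering a sequence equals the length of its longest strictly increasing subsequence.
LIS length is 5 (e.g. 4, 7, 10, 11, 12), so 5 piles are needed.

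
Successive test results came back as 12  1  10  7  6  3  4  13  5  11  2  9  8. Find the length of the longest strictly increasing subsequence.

Track the smallest tail for each achievable length (strict):
12 → extends → [12]
1 → replaces 12 → [1]
10 → extends → [1, 10]
7 → replaces 10 → [1, 7]
6 → replaces 7 → [1, 6]
3 → replaces 6 → [1, 3]
4 → extends → [1, 3, 4]
13 → extends → [1, 3, 4, 13]
5 → replaces 13 → [1, 3, 4, 5]
11 → extends → [1, 3, 4, 5, 11]
2 → replaces 3 → [1, 2, 4, 5, 11]
9 → replaces 11 → [1, 2, 4, 5, 9]
8 → replaces 9 → [1, 2, 4, 5, 8]
Five tails, so the longest strictly increasing subsequence has length 5 (e.g. 1, 3, 4, 5, 11).

5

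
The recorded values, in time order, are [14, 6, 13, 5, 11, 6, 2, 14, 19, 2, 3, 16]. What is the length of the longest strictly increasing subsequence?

Track the smallest tail for each achievable length (strict):
14 → extends → [14]
6 → replaces 14 → [6]
13 → extends → [6, 13]
5 → replaces 6 → [5, 13]
11 → replaces 13 → [5, 11]
6 → replaces 11 → [5, 6]
2 → replaces 5 → [2, 6]
14 → extends → [2, 6, 14]
19 → extends → [2, 6, 14, 19]
2 → already a tail → [2, 6, 14, 19]
3 → replaces 6 → [2, 3, 14, 19]
16 → replaces 19 → [2, 3, 14, 16]
Four tails, so the longest strictly increasing subsequence has length 4 (e.g. 6, 13, 14, 19).

4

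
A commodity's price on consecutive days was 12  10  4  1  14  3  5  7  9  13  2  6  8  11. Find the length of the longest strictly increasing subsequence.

6

Track the smallest tail for each achievable length (strict):
12 → extends → [12]
10 → replaces 12 → [10]
4 → replaces 10 → [4]
1 → replaces 4 → [1]
14 → extends → [1, 14]
3 → replaces 14 → [1, 3]
5 → extends → [1, 3, 5]
7 → extends → [1, 3, 5, 7]
9 → extends → [1, 3, 5, 7, 9]
13 → extends → [1, 3, 5, 7, 9, 13]
2 → replaces 3 → [1, 2, 5, 7, 9, 13]
6 → replaces 7 → [1, 2, 5, 6, 9, 13]
8 → replaces 9 → [1, 2, 5, 6, 8, 13]
11 → replaces 13 → [1, 2, 5, 6, 8, 11]
Six tails, so the longest strictly increasing subsequence has length 6 (e.g. 1, 3, 5, 7, 9, 13).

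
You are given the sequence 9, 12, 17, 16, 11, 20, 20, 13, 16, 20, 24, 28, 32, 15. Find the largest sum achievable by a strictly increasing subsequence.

154

Let S[i] be the best sum of a strictly increasing subsequence ending at i:
i:       1   2   3   4   5   6   7   8   9  10  11  12  13  14
a[i]:    9  12  17  16  11  20  20  13  16  20  24  28  32  15
S:       9  21  38  37  20  58  58  34  50  70  94 122 154  49
Maximum is 154 (e.g. 9 + 12 + 13 + 16 + 20 + 24 + 28 + 32).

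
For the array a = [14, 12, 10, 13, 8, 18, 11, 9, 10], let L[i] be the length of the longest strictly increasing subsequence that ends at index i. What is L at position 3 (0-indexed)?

dp[i] = 1 + max{dp[j] : j<i, a[j]<a[i]} (or 1 if no such j):
i:      0  1  2  3  4  5  6  7  8
a[i]:  14 12 10 13  8 18 11  9 10
dp:     1  1  1  2  1  3  2  2  3
At index 3 the value is 2.

2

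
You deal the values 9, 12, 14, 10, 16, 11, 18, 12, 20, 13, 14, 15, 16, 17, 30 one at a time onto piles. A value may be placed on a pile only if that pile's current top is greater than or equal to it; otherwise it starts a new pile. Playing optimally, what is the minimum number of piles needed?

10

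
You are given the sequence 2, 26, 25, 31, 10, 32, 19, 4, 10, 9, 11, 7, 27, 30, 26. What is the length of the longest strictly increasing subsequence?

6

Let dp[i] be the length of the longest such subsequence ending at index i:
i:      1  2  3  4  5  6  7  8  9 10 11 12 13 14 15
a[i]:   2 26 25 31 10 32 19  4 10  9 11  7 27 30 26
dp:     1  2  2  3  2  4  3  2  3  3  4  3  5  6  5
Maximum dp value is 6.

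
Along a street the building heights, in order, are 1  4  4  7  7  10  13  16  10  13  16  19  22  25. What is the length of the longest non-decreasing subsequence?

Let dp[i] be the length of the longest such subsequence ending at index i:
i:      1  2  3  4  5  6  7  8  9 10 11 12 13 14
a[i]:   1  4  4  7  7 10 13 16 10 13 16 19 22 25
dp:     1  2  3  4  5  6  7  8  7  8  9 10 11 12
Maximum dp value is 12.

12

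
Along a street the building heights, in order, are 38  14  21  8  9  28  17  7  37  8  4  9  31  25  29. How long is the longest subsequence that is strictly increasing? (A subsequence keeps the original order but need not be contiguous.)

5

Track the smallest tail for each achievable length (strict):
38 → extends → [38]
14 → replaces 38 → [14]
21 → extends → [14, 21]
8 → replaces 14 → [8, 21]
9 → replaces 21 → [8, 9]
28 → extends → [8, 9, 28]
17 → replaces 28 → [8, 9, 17]
7 → replaces 8 → [7, 9, 17]
37 → extends → [7, 9, 17, 37]
8 → replaces 9 → [7, 8, 17, 37]
4 → replaces 7 → [4, 8, 17, 37]
9 → replaces 17 → [4, 8, 9, 37]
31 → replaces 37 → [4, 8, 9, 31]
25 → replaces 31 → [4, 8, 9, 25]
29 → extends → [4, 8, 9, 25, 29]
Five tails, so the longest strictly increasing subsequence has length 5 (e.g. 8, 9, 17, 25, 29).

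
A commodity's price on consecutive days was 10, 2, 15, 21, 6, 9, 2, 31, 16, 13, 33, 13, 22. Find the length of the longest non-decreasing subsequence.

Let dp[i] be the length of the longest such subsequence ending at index i:
i:      1  2  3  4  5  6  7  8  9 10 11 12 13
a[i]:  10  2 15 21  6  9  2 31 16 13 33 13 22
dp:     1  1  2  3  2  3  2  4  4  4  5  5  6
Maximum dp value is 6.

6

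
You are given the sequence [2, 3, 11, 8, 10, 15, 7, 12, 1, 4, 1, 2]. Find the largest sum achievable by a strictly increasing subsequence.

38

Let S[i] be the best sum of a strictly increasing subsequence ending at i:
i:      1  2  3  4  5  6  7  8  9 10 11 12
a[i]:   2  3 11  8 10 15  7 12  1  4  1  2
S:      2  5 16 13 23 38 12 35  1  9  1  3
Maximum is 38 (e.g. 2 + 3 + 8 + 10 + 15).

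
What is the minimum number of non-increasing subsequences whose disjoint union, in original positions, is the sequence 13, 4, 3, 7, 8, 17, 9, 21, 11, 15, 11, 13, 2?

6

Place each on the leftmost legal pile:
13 → new pile 1 (tops now [13])
4 → pile 1 (tops now [4])
3 → pile 1 (tops now [3])
7 → new pile 2 (tops now [3, 7])
8 → new pile 3 (tops now [3, 7, 8])
17 → new pile 4 (tops now [3, 7, 8, 17])
9 → pile 4 (tops now [3, 7, 8, 9])
21 → new pile 5 (tops now [3, 7, 8, 9, 21])
11 → pile 5 (tops now [3, 7, 8, 9, 11])
15 → new pile 6 (tops now [3, 7, 8, 9, 11, 15])
11 → pile 5 (tops now [3, 7, 8, 9, 11, 15])
13 → pile 6 (tops now [3, 7, 8, 9, 11, 13])
2 → pile 1 (tops now [2, 7, 8, 9, 11, 13])
Six piles.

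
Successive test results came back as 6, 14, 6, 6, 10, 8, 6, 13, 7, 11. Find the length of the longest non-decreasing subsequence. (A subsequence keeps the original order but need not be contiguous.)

Track the smallest tail for each achievable length (allowing ties):
6 → extends → [6]
14 → extends → [6, 14]
6 → replaces 14 → [6, 6]
6 → extends → [6, 6, 6]
10 → extends → [6, 6, 6, 10]
8 → replaces 10 → [6, 6, 6, 8]
6 → replaces 8 → [6, 6, 6, 6]
13 → extends → [6, 6, 6, 6, 13]
7 → replaces 13 → [6, 6, 6, 6, 7]
11 → extends → [6, 6, 6, 6, 7, 11]
Six tails, so the longest non-decreasing subsequence has length 6 (e.g. 6, 6, 6, 6, 7, 11).

6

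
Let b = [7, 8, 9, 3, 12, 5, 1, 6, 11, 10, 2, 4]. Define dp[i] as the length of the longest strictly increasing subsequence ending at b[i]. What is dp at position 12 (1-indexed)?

3

dp[i] = 1 + max{dp[j] : j<i, b[j]<b[i]} (or 1 if no such j):
i:      1  2  3  4  5  6  7  8  9 10 11 12
b[i]:   7  8  9  3 12  5  1  6 11 10  2  4
dp:     1  2  3  1  4  2  1  3  4  4  2  3
At index 12 the value is 3.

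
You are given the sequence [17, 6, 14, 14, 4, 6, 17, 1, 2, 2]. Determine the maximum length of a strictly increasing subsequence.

Let dp[i] be the length of the longest such subsequence ending at index i:
i:      1  2  3  4  5  6  7  8  9 10
a[i]:  17  6 14 14  4  6 17  1  2  2
dp:     1  1  2  2  1  2  3  1  2  2
Maximum dp value is 3.

3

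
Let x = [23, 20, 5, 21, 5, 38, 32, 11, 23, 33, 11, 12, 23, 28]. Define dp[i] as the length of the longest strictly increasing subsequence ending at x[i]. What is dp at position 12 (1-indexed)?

3

dp[i] = 1 + max{dp[j] : j<i, x[j]<x[i]} (or 1 if no such j):
i:      1  2  3  4  5  6  7  8  9 10 11 12 13 14
x[i]:  23 20  5 21  5 38 32 11 23 33 11 12 23 28
dp:     1  1  1  2  1  3  3  2  3  4  2  3  4  5
At index 12 the value is 3.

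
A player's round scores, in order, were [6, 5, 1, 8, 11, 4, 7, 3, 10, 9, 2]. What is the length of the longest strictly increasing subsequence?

4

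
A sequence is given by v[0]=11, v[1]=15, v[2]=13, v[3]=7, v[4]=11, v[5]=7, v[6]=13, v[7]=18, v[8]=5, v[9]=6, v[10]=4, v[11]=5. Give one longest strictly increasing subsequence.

Patience tails give the LIS length; then backtrack through the dp parents:
11 → extends → [11]
15 → extends → [11, 15]
13 → replaces 15 → [11, 13]
7 → replaces 11 → [7, 13]
11 → replaces 13 → [7, 11]
7 → already a tail → [7, 11]
13 → extends → [7, 11, 13]
18 → extends → [7, 11, 13, 18]
5 → replaces 7 → [5, 11, 13, 18]
6 → replaces 11 → [5, 6, 13, 18]
4 → replaces 5 → [4, 6, 13, 18]
5 → replaces 6 → [4, 5, 13, 18]
Length 4; one witness is 7, 11, 13, 18.

7, 11, 13, 18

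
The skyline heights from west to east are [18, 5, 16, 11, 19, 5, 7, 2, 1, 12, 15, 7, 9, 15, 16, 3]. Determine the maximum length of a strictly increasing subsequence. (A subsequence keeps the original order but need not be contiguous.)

Let dp[i] be the length of the longest such subsequence ending at index i:
i:      1  2  3  4  5  6  7  8  9 10 11 12 13 14 15 16
a[i]:  18  5 16 11 19  5  7  2  1 12 15  7  9 15 16  3
dp:     1  1  2  2  3  1  2  1  1  3  4  2  3  4  5  2
Maximum dp value is 5.

5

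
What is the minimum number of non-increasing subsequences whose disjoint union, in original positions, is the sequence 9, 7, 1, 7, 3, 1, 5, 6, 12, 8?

The minimum number of non-increasing subsequences covering a sequence equals the length of its longest strictly increasing subsequence.
LIS length is 5 (e.g. 1, 3, 5, 6, 12), so 5 piles are needed.

5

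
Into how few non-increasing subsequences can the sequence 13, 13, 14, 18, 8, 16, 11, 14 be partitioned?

Place each on the leftmost legal pile:
13 → new pile 1 (tops now [13])
13 → pile 1 (tops now [13])
14 → new pile 2 (tops now [13, 14])
18 → new pile 3 (tops now [13, 14, 18])
8 → pile 1 (tops now [8, 14, 18])
16 → pile 3 (tops now [8, 14, 16])
11 → pile 2 (tops now [8, 11, 16])
14 → pile 3 (tops now [8, 11, 14])
Three piles.

3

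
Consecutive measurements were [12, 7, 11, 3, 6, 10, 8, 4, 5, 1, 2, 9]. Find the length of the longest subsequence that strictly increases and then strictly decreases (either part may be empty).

inc[i] = longest strictly increasing subsequence ending at i; dec[i] = longest strictly decreasing subsequence starting at i:
i:      1  2  3  4  5  6  7  8  9 10 11 12
a[i]:  12  7 11  3  6 10  8  4  5  1  2  9
inc:    1  1  2  1  2  3  3  2  3  1  2  4
dec:    6  4  5  2  3  4  3  2  2  1  1  1
Best peak at i=1 (value 12): inc=1, dec=6, length 1+6−1 = 6.

6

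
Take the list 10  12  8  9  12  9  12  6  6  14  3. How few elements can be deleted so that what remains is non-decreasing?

Fewest deletions = n − (longest non-decreasing subsequence).
Patience tails:
10 → extends → [10]
12 → extends → [10, 12]
8 → replaces 10 → [8, 12]
9 → replaces 12 → [8, 9]
12 → extends → [8, 9, 12]
9 → replaces 12 → [8, 9, 9]
12 → extends → [8, 9, 9, 12]
6 → replaces 8 → [6, 9, 9, 12]
6 → replaces 9 → [6, 6, 9, 12]
14 → extends → [6, 6, 9, 12, 14]
3 → replaces 6 → [3, 6, 9, 12, 14]
Longest non-decreasing subsequence has length 5, so deletions = 11 − 5 = 6.

6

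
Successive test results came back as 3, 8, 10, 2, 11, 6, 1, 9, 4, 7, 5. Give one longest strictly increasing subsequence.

Patience tails give the LIS length; then backtrack through the dp parents:
3 → extends → [3]
8 → extends → [3, 8]
10 → extends → [3, 8, 10]
2 → replaces 3 → [2, 8, 10]
11 → extends → [2, 8, 10, 11]
6 → replaces 8 → [2, 6, 10, 11]
1 → replaces 2 → [1, 6, 10, 11]
9 → replaces 10 → [1, 6, 9, 11]
4 → replaces 6 → [1, 4, 9, 11]
7 → replaces 9 → [1, 4, 7, 11]
5 → replaces 7 → [1, 4, 5, 11]
Length 4; one witness is 3, 8, 10, 11.

3, 8, 10, 11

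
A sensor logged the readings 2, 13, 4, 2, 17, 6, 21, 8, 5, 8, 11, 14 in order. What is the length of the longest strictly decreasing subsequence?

3

Negate each value so 'decreasing' becomes 'increasing', then run patience tails on the negated sequence:
-2 → extends → [-2]
-13 → replaces -2 → [-13]
-4 → extends → [-13, -4]
-2 → extends → [-13, -4, -2]
-17 → replaces -13 → [-17, -4, -2]
-6 → replaces -4 → [-17, -6, -2]
-21 → replaces -17 → [-21, -6, -2]
-8 → replaces -6 → [-21, -8, -2]
-5 → replaces -2 → [-21, -8, -5]
-8 → already a tail → [-21, -8, -5]
-11 → replaces -8 → [-21, -11, -5]
-14 → replaces -11 → [-21, -14, -5]
Three tails, so the longest strictly decreasing subsequence of the original has length 3.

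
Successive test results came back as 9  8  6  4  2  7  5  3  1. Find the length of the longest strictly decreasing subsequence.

6

Negate each value so 'decreasing' becomes 'increasing', then run patience tails on the negated sequence:
-9 → extends → [-9]
-8 → extends → [-9, -8]
-6 → extends → [-9, -8, -6]
-4 → extends → [-9, -8, -6, -4]
-2 → extends → [-9, -8, -6, -4, -2]
-7 → replaces -6 → [-9, -8, -7, -4, -2]
-5 → replaces -4 → [-9, -8, -7, -5, -2]
-3 → replaces -2 → [-9, -8, -7, -5, -3]
-1 → extends → [-9, -8, -7, -5, -3, -1]
Six tails, so the longest strictly decreasing subsequence of the original has length 6.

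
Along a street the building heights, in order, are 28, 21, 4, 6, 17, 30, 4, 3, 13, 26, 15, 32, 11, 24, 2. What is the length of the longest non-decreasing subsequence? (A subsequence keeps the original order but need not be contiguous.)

5

Let dp[i] be the length of the longest such subsequence ending at index i:
i:      1  2  3  4  5  6  7  8  9 10 11 12 13 14 15
a[i]:  28 21  4  6 17 30  4  3 13 26 15 32 11 24  2
dp:     1  1  1  2  3  4  2  1  3  4  4  5  3  5  1
Maximum dp value is 5.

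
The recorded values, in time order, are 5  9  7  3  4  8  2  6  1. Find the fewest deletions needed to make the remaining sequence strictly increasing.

Fewest deletions = n − (longest strictly increasing subsequence).
Patience tails:
5 → extends → [5]
9 → extends → [5, 9]
7 → replaces 9 → [5, 7]
3 → replaces 5 → [3, 7]
4 → replaces 7 → [3, 4]
8 → extends → [3, 4, 8]
2 → replaces 3 → [2, 4, 8]
6 → replaces 8 → [2, 4, 6]
1 → replaces 2 → [1, 4, 6]
Longest strictly increasing subsequence has length 3, so deletions = 9 − 3 = 6.

6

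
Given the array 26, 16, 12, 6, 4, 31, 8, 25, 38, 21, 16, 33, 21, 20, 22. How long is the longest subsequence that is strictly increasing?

Let dp[i] be the length of the longest such subsequence ending at index i:
i:      1  2  3  4  5  6  7  8  9 10 11 12 13 14 15
a[i]:  26 16 12  6  4 31  8 25 38 21 16 33 21 20 22
dp:     1  1  1  1  1  2  2  3  4  3  3  4  4  4  5
Maximum dp value is 5.

5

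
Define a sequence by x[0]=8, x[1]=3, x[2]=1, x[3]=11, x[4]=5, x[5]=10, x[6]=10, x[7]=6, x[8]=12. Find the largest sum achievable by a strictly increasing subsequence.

31

Let S[i] be the best sum of a strictly increasing subsequence ending at i:
i:      0  1  2  3  4  5  6  7  8
x[i]:   8  3  1 11  5 10 10  6 12
S:      8  3  1 19  8 18 18 14 31
Maximum is 31 (e.g. 8 + 11 + 12).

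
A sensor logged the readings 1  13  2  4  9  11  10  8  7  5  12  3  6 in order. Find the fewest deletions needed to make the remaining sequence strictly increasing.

7

Fewest deletions = n − (longest strictly increasing subsequence).
Patience tails:
1 → extends → [1]
13 → extends → [1, 13]
2 → replaces 13 → [1, 2]
4 → extends → [1, 2, 4]
9 → extends → [1, 2, 4, 9]
11 → extends → [1, 2, 4, 9, 11]
10 → replaces 11 → [1, 2, 4, 9, 10]
8 → replaces 9 → [1, 2, 4, 8, 10]
7 → replaces 8 → [1, 2, 4, 7, 10]
5 → replaces 7 → [1, 2, 4, 5, 10]
12 → extends → [1, 2, 4, 5, 10, 12]
3 → replaces 4 → [1, 2, 3, 5, 10, 12]
6 → replaces 10 → [1, 2, 3, 5, 6, 12]
Longest strictly increasing subsequence has length 6, so deletions = 13 − 6 = 7.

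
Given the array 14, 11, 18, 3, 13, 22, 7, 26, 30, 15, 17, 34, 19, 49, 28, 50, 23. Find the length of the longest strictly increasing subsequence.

8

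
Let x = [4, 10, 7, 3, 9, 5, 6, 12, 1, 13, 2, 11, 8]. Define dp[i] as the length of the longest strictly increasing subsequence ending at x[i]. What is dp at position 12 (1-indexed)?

4

dp[i] = 1 + max{dp[j] : j<i, x[j]<x[i]} (or 1 if no such j):
i:      1  2  3  4  5  6  7  8  9 10 11 12 13
x[i]:   4 10  7  3  9  5  6 12  1 13  2 11  8
dp:     1  2  2  1  3  2  3  4  1  5  2  4  4
At index 12 the value is 4.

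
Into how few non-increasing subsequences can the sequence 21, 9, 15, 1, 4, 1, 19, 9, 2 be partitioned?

3

The minimum number of non-increasing subsequences covering a sequence equals the length of its longest strictly increasing subsequence.
LIS length is 3 (e.g. 9, 15, 19), so 3 piles are needed.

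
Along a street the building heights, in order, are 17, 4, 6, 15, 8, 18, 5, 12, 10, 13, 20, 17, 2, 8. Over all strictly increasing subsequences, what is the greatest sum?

Let S[i] be the best sum of a strictly increasing subsequence ending at i:
i:      1  2  3  4  5  6  7  8  9 10 11 12 13 14
a[i]:  17  4  6 15  8 18  5 12 10 13 20 17  2  8
S:     17  4 10 25 18 43  9 30 28 43 63 60  2 18
Maximum is 63 (e.g. 4 + 6 + 8 + 12 + 13 + 20).

63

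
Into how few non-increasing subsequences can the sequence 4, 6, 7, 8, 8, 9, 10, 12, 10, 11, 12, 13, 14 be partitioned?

10

Place each on the leftmost legal pile:
4 → new pile 1 (tops now [4])
6 → new pile 2 (tops now [4, 6])
7 → new pile 3 (tops now [4, 6, 7])
8 → new pile 4 (tops now [4, 6, 7, 8])
8 → pile 4 (tops now [4, 6, 7, 8])
9 → new pile 5 (tops now [4, 6, 7, 8, 9])
10 → new pile 6 (tops now [4, 6, 7, 8, 9, 10])
12 → new pile 7 (tops now [4, 6, 7, 8, 9, 10, 12])
10 → pile 6 (tops now [4, 6, 7, 8, 9, 10, 12])
11 → pile 7 (tops now [4, 6, 7, 8, 9, 10, 11])
12 → new pile 8 (tops now [4, 6, 7, 8, 9, 10, 11, 12])
13 → new pile 9 (tops now [4, 6, 7, 8, 9, 10, 11, 12, 13])
14 → new pile 10 (tops now [4, 6, 7, 8, 9, 10, 11, 12, 13, 14])
Ten piles.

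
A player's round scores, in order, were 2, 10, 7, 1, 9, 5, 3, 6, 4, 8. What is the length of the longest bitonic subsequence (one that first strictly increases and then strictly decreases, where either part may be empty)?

inc[i] = longest strictly increasing subsequence ending at i; dec[i] = longest strictly decreasing subsequence starting at i:
i:      1  2  3  4  5  6  7  8  9 10
a[i]:   2 10  7  1  9  5  3  6  4  8
inc:    1  2  2  1  3  2  2  3  3  4
dec:    2  4  3  1  3  2  1  2  1  1
Best peak at i=2 (value 10): inc=2, dec=4, length 2+4−1 = 5.

5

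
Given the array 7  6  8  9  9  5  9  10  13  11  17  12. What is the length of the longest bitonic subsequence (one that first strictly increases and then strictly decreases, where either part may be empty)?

7

inc[i] = longest strictly increasing subsequence ending at i; dec[i] = longest strictly decreasing subsequence starting at i:
i:      1  2  3  4  5  6  7  8  9 10 11 12
a[i]:   7  6  8  9  9  5  9 10 13 11 17 12
inc:    1  1  2  3  3  1  3  4  5  5  6  6
dec:    3  2  2  2  2  1  1  1  2  1  2  1
Best peak at i=11 (value 17): inc=6, dec=2, length 6+2−1 = 7.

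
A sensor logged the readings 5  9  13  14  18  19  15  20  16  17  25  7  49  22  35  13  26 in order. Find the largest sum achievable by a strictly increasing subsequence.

172

Let S[i] be the best sum of a strictly increasing subsequence ending at i:
i:       1   2   3   4   5   6   7   8   9  10  11  12  13  14  15  16  17
a[i]:    5   9  13  14  18  19  15  20  16  17  25   7  49  22  35  13  26
S:       5  14  27  41  59  78  56  98  72  89 123  12 172 120 158  27 149
Maximum is 172 (e.g. 5 + 9 + 13 + 14 + 18 + 19 + 20 + 25 + 49).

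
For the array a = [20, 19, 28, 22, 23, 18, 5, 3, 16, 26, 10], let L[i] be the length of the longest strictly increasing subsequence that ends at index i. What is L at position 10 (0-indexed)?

2

dp[i] = 1 + max{dp[j] : j<i, a[j]<a[i]} (or 1 if no such j):
i:      0  1  2  3  4  5  6  7  8  9 10
a[i]:  20 19 28 22 23 18  5  3 16 26 10
dp:     1  1  2  2  3  1  1  1  2  4  2
At index 10 the value is 2.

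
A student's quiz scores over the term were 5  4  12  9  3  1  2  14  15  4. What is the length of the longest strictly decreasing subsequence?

4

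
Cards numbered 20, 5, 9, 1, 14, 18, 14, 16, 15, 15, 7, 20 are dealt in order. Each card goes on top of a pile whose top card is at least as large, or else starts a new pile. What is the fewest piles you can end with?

5

The minimum number of non-increasing subsequences covering a sequence equals the length of its longest strictly increasing subsequence.
LIS length is 5 (e.g. 5, 9, 14, 18, 20), so 5 piles are needed.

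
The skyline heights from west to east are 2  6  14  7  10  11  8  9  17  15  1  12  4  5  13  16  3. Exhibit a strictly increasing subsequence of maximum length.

Patience tails give the LIS length; then backtrack through the dp parents:
2 → extends → [2]
6 → extends → [2, 6]
14 → extends → [2, 6, 14]
7 → replaces 14 → [2, 6, 7]
10 → extends → [2, 6, 7, 10]
11 → extends → [2, 6, 7, 10, 11]
8 → replaces 10 → [2, 6, 7, 8, 11]
9 → replaces 11 → [2, 6, 7, 8, 9]
17 → extends → [2, 6, 7, 8, 9, 17]
15 → replaces 17 → [2, 6, 7, 8, 9, 15]
1 → replaces 2 → [1, 6, 7, 8, 9, 15]
12 → replaces 15 → [1, 6, 7, 8, 9, 12]
4 → replaces 6 → [1, 4, 7, 8, 9, 12]
5 → replaces 7 → [1, 4, 5, 8, 9, 12]
13 → extends → [1, 4, 5, 8, 9, 12, 13]
16 → extends → [1, 4, 5, 8, 9, 12, 13, 16]
3 → replaces 4 → [1, 3, 5, 8, 9, 12, 13, 16]
Length 8; one witness is 2, 6, 7, 10, 11, 12, 13, 16.

2, 6, 7, 10, 11, 12, 13, 16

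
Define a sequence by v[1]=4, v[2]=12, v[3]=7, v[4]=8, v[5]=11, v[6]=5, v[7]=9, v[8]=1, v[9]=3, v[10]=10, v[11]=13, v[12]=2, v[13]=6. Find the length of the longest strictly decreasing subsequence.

5

Negate each value so 'decreasing' becomes 'increasing', then run patience tails on the negated sequence:
-4 → extends → [-4]
-12 → replaces -4 → [-12]
-7 → extends → [-12, -7]
-8 → replaces -7 → [-12, -8]
-11 → replaces -8 → [-12, -11]
-5 → extends → [-12, -11, -5]
-9 → replaces -5 → [-12, -11, -9]
-1 → extends → [-12, -11, -9, -1]
-3 → replaces -1 → [-12, -11, -9, -3]
-10 → replaces -9 → [-12, -11, -10, -3]
-13 → replaces -12 → [-13, -11, -10, -3]
-2 → extends → [-13, -11, -10, -3, -2]
-6 → replaces -3 → [-13, -11, -10, -6, -2]
Five tails, so the longest strictly decreasing subsequence of the original has length 5.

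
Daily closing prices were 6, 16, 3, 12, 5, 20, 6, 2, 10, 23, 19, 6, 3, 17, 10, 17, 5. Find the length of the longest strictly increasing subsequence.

Track the smallest tail for each achievable length (strict):
6 → extends → [6]
16 → extends → [6, 16]
3 → replaces 6 → [3, 16]
12 → replaces 16 → [3, 12]
5 → replaces 12 → [3, 5]
20 → extends → [3, 5, 20]
6 → replaces 20 → [3, 5, 6]
2 → replaces 3 → [2, 5, 6]
10 → extends → [2, 5, 6, 10]
23 → extends → [2, 5, 6, 10, 23]
19 → replaces 23 → [2, 5, 6, 10, 19]
6 → already a tail → [2, 5, 6, 10, 19]
3 → replaces 5 → [2, 3, 6, 10, 19]
17 → replaces 19 → [2, 3, 6, 10, 17]
10 → already a tail → [2, 3, 6, 10, 17]
17 → already a tail → [2, 3, 6, 10, 17]
5 → replaces 6 → [2, 3, 5, 10, 17]
Five tails, so the longest strictly increasing subsequence has length 5 (e.g. 3, 5, 6, 10, 23).

5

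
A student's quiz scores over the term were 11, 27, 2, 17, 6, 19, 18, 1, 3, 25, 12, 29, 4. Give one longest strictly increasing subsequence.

Patience tails give the LIS length; then backtrack through the dp parents:
11 → extends → [11]
27 → extends → [11, 27]
2 → replaces 11 → [2, 27]
17 → replaces 27 → [2, 17]
6 → replaces 17 → [2, 6]
19 → extends → [2, 6, 19]
18 → replaces 19 → [2, 6, 18]
1 → replaces 2 → [1, 6, 18]
3 → replaces 6 → [1, 3, 18]
25 → extends → [1, 3, 18, 25]
12 → replaces 18 → [1, 3, 12, 25]
29 → extends → [1, 3, 12, 25, 29]
4 → replaces 12 → [1, 3, 4, 25, 29]
Length 5; one witness is 11, 17, 19, 25, 29.

11, 17, 19, 25, 29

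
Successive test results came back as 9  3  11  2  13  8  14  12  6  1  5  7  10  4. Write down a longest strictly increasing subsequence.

Patience tails give the LIS length; then backtrack through the dp parents:
9 → extends → [9]
3 → replaces 9 → [3]
11 → extends → [3, 11]
2 → replaces 3 → [2, 11]
13 → extends → [2, 11, 13]
8 → replaces 11 → [2, 8, 13]
14 → extends → [2, 8, 13, 14]
12 → replaces 13 → [2, 8, 12, 14]
6 → replaces 8 → [2, 6, 12, 14]
1 → replaces 2 → [1, 6, 12, 14]
5 → replaces 6 → [1, 5, 12, 14]
7 → replaces 12 → [1, 5, 7, 14]
10 → replaces 14 → [1, 5, 7, 10]
4 → replaces 5 → [1, 4, 7, 10]
Length 4; one witness is 9, 11, 13, 14.

9, 11, 13, 14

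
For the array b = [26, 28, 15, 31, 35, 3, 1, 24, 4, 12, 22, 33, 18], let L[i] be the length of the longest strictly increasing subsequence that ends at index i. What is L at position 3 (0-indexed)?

dp[i] = 1 + max{dp[j] : j<i, b[j]<b[i]} (or 1 if no such j):
i:      0  1  2  3  4  5  6  7  8  9 10 11 12
b[i]:  26 28 15 31 35  3  1 24  4 12 22 33 18
dp:     1  2  1  3  4  1  1  2  2  3  4  5  4
At index 3 the value is 3.

3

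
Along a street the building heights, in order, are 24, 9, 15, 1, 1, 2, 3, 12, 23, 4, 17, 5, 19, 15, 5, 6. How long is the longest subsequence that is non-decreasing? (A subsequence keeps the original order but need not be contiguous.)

Track the smallest tail for each achievable length (allowing ties):
24 → extends → [24]
9 → replaces 24 → [9]
15 → extends → [9, 15]
1 → replaces 9 → [1, 15]
1 → replaces 15 → [1, 1]
2 → extends → [1, 1, 2]
3 → extends → [1, 1, 2, 3]
12 → extends → [1, 1, 2, 3, 12]
23 → extends → [1, 1, 2, 3, 12, 23]
4 → replaces 12 → [1, 1, 2, 3, 4, 23]
17 → replaces 23 → [1, 1, 2, 3, 4, 17]
5 → replaces 17 → [1, 1, 2, 3, 4, 5]
19 → extends → [1, 1, 2, 3, 4, 5, 19]
15 → replaces 19 → [1, 1, 2, 3, 4, 5, 15]
5 → replaces 15 → [1, 1, 2, 3, 4, 5, 5]
6 → extends → [1, 1, 2, 3, 4, 5, 5, 6]
Eight tails, so the longest non-decreasing subsequence has length 8 (e.g. 1, 1, 2, 3, 4, 5, 5, 6).

8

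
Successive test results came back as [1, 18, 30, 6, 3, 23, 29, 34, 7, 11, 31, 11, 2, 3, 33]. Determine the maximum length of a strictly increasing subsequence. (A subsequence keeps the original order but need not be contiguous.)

6

Let dp[i] be the length of the longest such subsequence ending at index i:
i:      1  2  3  4  5  6  7  8  9 10 11 12 13 14 15
a[i]:   1 18 30  6  3 23 29 34  7 11 31 11  2  3 33
dp:     1  2  3  2  2  3  4  5  3  4  5  4  2  3  6
Maximum dp value is 6.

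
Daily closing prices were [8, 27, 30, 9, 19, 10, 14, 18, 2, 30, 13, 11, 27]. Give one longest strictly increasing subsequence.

8, 9, 10, 14, 18, 30

Patience tails give the LIS length; then backtrack through the dp parents:
8 → extends → [8]
27 → extends → [8, 27]
30 → extends → [8, 27, 30]
9 → replaces 27 → [8, 9, 30]
19 → replaces 30 → [8, 9, 19]
10 → replaces 19 → [8, 9, 10]
14 → extends → [8, 9, 10, 14]
18 → extends → [8, 9, 10, 14, 18]
2 → replaces 8 → [2, 9, 10, 14, 18]
30 → extends → [2, 9, 10, 14, 18, 30]
13 → replaces 14 → [2, 9, 10, 13, 18, 30]
11 → replaces 13 → [2, 9, 10, 11, 18, 30]
27 → replaces 30 → [2, 9, 10, 11, 18, 27]
Length 6; one witness is 8, 9, 10, 14, 18, 30.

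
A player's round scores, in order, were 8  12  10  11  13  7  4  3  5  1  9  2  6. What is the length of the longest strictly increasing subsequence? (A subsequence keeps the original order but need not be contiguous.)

Track the smallest tail for each achievable length (strict):
8 → extends → [8]
12 → extends → [8, 12]
10 → replaces 12 → [8, 10]
11 → extends → [8, 10, 11]
13 → extends → [8, 10, 11, 13]
7 → replaces 8 → [7, 10, 11, 13]
4 → replaces 7 → [4, 10, 11, 13]
3 → replaces 4 → [3, 10, 11, 13]
5 → replaces 10 → [3, 5, 11, 13]
1 → replaces 3 → [1, 5, 11, 13]
9 → replaces 11 → [1, 5, 9, 13]
2 → replaces 5 → [1, 2, 9, 13]
6 → replaces 9 → [1, 2, 6, 13]
Four tails, so the longest strictly increasing subsequence has length 4 (e.g. 8, 10, 11, 13).

4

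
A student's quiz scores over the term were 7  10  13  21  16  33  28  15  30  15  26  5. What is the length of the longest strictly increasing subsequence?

6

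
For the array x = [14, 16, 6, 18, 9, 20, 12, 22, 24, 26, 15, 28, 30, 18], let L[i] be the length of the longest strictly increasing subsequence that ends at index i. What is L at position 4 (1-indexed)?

dp[i] = 1 + max{dp[j] : j<i, x[j]<x[i]} (or 1 if no such j):
i:      1  2  3  4  5  6  7  8  9 10 11 12 13 14
x[i]:  14 16  6 18  9 20 12 22 24 26 15 28 30 18
dp:     1  2  1  3  2  4  3  5  6  7  4  8  9  5
At index 4 the value is 3.

3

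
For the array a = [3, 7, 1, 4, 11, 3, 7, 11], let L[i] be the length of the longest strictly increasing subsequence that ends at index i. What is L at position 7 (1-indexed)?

3

dp[i] = 1 + max{dp[j] : j<i, a[j]<a[i]} (or 1 if no such j):
i:      1  2  3  4  5  6  7  8
a[i]:   3  7  1  4 11  3  7 11
dp:     1  2  1  2  3  2  3  4
At index 7 the value is 3.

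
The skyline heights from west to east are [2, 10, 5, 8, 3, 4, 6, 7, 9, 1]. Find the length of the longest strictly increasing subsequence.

6

Track the smallest tail for each achievable length (strict):
2 → extends → [2]
10 → extends → [2, 10]
5 → replaces 10 → [2, 5]
8 → extends → [2, 5, 8]
3 → replaces 5 → [2, 3, 8]
4 → replaces 8 → [2, 3, 4]
6 → extends → [2, 3, 4, 6]
7 → extends → [2, 3, 4, 6, 7]
9 → extends → [2, 3, 4, 6, 7, 9]
1 → replaces 2 → [1, 3, 4, 6, 7, 9]
Six tails, so the longest strictly increasing subsequence has length 6 (e.g. 2, 3, 4, 6, 7, 9).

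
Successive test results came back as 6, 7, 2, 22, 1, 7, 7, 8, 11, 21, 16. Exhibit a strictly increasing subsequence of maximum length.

Patience tails give the LIS length; then backtrack through the dp parents:
6 → extends → [6]
7 → extends → [6, 7]
2 → replaces 6 → [2, 7]
22 → extends → [2, 7, 22]
1 → replaces 2 → [1, 7, 22]
7 → already a tail → [1, 7, 22]
7 → already a tail → [1, 7, 22]
8 → replaces 22 → [1, 7, 8]
11 → extends → [1, 7, 8, 11]
21 → extends → [1, 7, 8, 11, 21]
16 → replaces 21 → [1, 7, 8, 11, 16]
Length 5; one witness is 6, 7, 8, 11, 21.

6, 7, 8, 11, 21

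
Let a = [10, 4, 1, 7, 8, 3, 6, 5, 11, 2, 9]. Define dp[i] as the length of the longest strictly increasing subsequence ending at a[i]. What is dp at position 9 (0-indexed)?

dp[i] = 1 + max{dp[j] : j<i, a[j]<a[i]} (or 1 if no such j):
i:      0  1  2  3  4  5  6  7  8  9 10
a[i]:  10  4  1  7  8  3  6  5 11  2  9
dp:     1  1  1  2  3  2  3  3  4  2  4
At index 9 the value is 2.

2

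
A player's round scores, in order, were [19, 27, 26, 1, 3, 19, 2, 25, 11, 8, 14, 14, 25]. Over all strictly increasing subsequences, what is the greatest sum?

54

Let S[i] be the best sum of a strictly increasing subsequence ending at i:
i:      1  2  3  4  5  6  7  8  9 10 11 12 13
a[i]:  19 27 26  1  3 19  2 25 11  8 14 14 25
S:     19 46 45  1  4 23  3 48 15 12 29 29 54
Maximum is 54 (e.g. 1 + 3 + 11 + 14 + 25).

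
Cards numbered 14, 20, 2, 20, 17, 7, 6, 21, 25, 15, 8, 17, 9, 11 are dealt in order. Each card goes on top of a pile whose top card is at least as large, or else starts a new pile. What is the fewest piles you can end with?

5

Place each on the leftmost legal pile:
14 → new pile 1 (tops now [14])
20 → new pile 2 (tops now [14, 20])
2 → pile 1 (tops now [2, 20])
20 → pile 2 (tops now [2, 20])
17 → pile 2 (tops now [2, 17])
7 → pile 2 (tops now [2, 7])
6 → pile 2 (tops now [2, 6])
21 → new pile 3 (tops now [2, 6, 21])
25 → new pile 4 (tops now [2, 6, 21, 25])
15 → pile 3 (tops now [2, 6, 15, 25])
8 → pile 3 (tops now [2, 6, 8, 25])
17 → pile 4 (tops now [2, 6, 8, 17])
9 → pile 4 (tops now [2, 6, 8, 9])
11 → new pile 5 (tops now [2, 6, 8, 9, 11])
Five piles.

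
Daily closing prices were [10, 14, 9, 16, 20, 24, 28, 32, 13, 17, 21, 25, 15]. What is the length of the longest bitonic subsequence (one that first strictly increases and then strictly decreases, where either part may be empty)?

9

inc[i] = longest strictly increasing subsequence ending at i; dec[i] = longest strictly decreasing subsequence starting at i:
i:      1  2  3  4  5  6  7  8  9 10 11 12 13
a[i]:  10 14  9 16 20 24 28 32 13 17 21 25 15
inc:    1  2  1  3  4  5  6  7  2  4  5  6  3
dec:    2  2  1  2  3  3  3  3  1  2  2  2  1
Best peak at i=8 (value 32): inc=7, dec=3, length 7+3−1 = 9.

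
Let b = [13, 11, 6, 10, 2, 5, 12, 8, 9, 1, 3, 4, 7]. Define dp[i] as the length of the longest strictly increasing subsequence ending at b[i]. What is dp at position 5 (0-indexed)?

2

dp[i] = 1 + max{dp[j] : j<i, b[j]<b[i]} (or 1 if no such j):
i:      0  1  2  3  4  5  6  7  8  9 10 11 12
b[i]:  13 11  6 10  2  5 12  8  9  1  3  4  7
dp:     1  1  1  2  1  2  3  3  4  1  2  3  4
At index 5 the value is 2.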